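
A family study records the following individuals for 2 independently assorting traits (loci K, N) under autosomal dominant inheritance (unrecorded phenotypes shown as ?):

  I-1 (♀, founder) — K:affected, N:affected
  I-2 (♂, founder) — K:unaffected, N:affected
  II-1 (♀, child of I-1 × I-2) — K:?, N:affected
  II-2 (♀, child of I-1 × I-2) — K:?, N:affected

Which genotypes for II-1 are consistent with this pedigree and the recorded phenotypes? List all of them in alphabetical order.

K/I-1 aff ·: Kk|KK
K/I-2 un ·: kk
K/II-1 ? I-1×I-2: kk|Kk
K/II-2 ? I-1×I-2: kk|Kk
⇒ K over [I-1,I-2,II-1,II-2]: 5 consistent
N/I-1 aff ·: Nn|NN
N/I-2 aff ·: Nn|NN
N/II-1 aff I-1×I-2: Nn|NN
N/II-2 aff I-1×I-2: Nn|NN
⇒ N over [I-1,I-2,II-1,II-2]: 13 consistent

II-1 ∈ {Kk NN, Kk Nn, kk NN, kk Nn}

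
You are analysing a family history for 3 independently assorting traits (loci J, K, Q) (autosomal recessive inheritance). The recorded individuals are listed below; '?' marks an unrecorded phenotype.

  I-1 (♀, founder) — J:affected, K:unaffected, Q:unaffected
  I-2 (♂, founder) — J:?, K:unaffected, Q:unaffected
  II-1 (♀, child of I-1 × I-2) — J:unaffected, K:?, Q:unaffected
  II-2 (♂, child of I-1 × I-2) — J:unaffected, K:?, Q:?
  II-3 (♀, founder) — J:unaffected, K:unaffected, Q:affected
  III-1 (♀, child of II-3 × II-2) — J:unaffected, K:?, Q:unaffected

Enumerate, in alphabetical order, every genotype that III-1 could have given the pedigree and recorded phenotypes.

III-1 ∈ {JJ KK Qq, JJ Kk Qq, JJ kk Qq, Jj KK Qq, Jj Kk Qq, Jj kk Qq}

J/I-1 aff ·: jj
J/I-2 ? ·: JJ|Jj
J/II-1 un I-1×I-2: Jj
J/II-2 un I-1×I-2: Jj
J/II-3 un ·: JJ|Jj
J/III-1 un II-3×II-2: JJ|Jj
⇒ J over [I-1,I-2,II-1,II-2,II-3,III-1]: 8 consistent
K/I-1 un ·: KK|Kk
K/I-2 un ·: KK|Kk
K/II-1 ? I-1×I-2: KK|Kk|kk
K/II-2 ? I-1×I-2: KK|Kk|kk
K/II-3 un ·: KK|Kk
K/III-1 ? II-3×II-2: KK|Kk|kk
⇒ K over [I-1,I-2,II-1,II-2,II-3,III-1]: 68 consistent
Q/I-1 un ·: QQ|Qq
Q/I-2 un ·: QQ|Qq
Q/II-1 un I-1×I-2: QQ|Qq
Q/II-2 ? I-1×I-2: QQ|Qq
Q/II-3 aff ·: qq
Q/III-1 un II-3×II-2: Qq
⇒ Q over [I-1,I-2,II-1,II-2,II-3,III-1]: 13 consistent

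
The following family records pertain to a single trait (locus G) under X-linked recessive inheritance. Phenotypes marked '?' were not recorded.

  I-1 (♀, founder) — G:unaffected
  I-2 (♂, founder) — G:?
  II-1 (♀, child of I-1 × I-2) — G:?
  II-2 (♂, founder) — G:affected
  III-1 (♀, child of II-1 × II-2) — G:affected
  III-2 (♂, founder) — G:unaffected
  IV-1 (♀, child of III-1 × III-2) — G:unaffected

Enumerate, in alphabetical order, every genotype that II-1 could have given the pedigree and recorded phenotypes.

G/I-1 un ·: X^GX^G|X^GX^g
G/I-2 ? ·: X^GY|X^gY
G/II-1 ? I-1×I-2: X^GX^g|X^gX^g
G/II-2 aff ·: X^gY
G/III-1 aff II-1×II-2: X^gX^g
G/III-2 un ·: X^GY
G/IV-1 un III-1×III-2: X^GX^g
⇒ G over [I-1,I-2,II-1,II-2,III-1,III-2,IV-1]: 4 consistent

II-1 ∈ {X^GX^g, X^gX^g}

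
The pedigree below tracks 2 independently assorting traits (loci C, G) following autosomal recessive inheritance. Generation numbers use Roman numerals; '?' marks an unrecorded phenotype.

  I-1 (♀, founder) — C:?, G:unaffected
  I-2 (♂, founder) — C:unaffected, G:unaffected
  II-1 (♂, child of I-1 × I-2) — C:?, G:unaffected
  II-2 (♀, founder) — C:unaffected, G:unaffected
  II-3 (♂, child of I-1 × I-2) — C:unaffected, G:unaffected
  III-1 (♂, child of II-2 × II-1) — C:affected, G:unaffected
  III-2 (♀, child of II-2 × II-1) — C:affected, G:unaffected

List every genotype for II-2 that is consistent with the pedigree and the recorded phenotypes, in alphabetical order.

C/I-1 ? ·: CC|Cc|cc
C/I-2 un ·: CC|Cc
C/II-1 ? I-1×I-2: Cc|cc
C/II-2 un ·: Cc
C/II-3 un I-1×I-2: CC|Cc
C/III-1 aff II-2×II-1: cc
C/III-2 aff II-2×II-1: cc
⇒ C over [I-1,I-2,II-1,II-2,II-3,III-1,III-2]: 11 consistent
G/I-1 un ·: GG|Gg
G/I-2 un ·: GG|Gg
G/II-1 un I-1×I-2: GG|Gg
G/II-2 un ·: GG|Gg
G/II-3 un I-1×I-2: GG|Gg
G/III-1 un II-2×II-1: GG|Gg
G/III-2 un II-2×II-1: GG|Gg
⇒ G over [I-1,I-2,II-1,II-2,II-3,III-1,III-2]: 83 consistent

II-2 ∈ {Cc GG, Cc Gg}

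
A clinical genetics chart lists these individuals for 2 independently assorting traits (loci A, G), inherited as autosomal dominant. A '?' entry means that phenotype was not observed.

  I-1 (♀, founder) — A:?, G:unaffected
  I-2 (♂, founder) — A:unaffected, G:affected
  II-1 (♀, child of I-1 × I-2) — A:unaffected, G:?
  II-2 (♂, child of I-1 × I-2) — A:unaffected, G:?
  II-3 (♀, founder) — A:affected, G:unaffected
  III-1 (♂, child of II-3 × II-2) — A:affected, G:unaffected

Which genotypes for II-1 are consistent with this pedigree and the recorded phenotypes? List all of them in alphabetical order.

A/I-1 ? ·: aa|Aa
A/I-2 un ·: aa
A/II-1 un I-1×I-2: aa
A/II-2 un I-1×I-2: aa
A/II-3 aff ·: Aa|AA
A/III-1 aff II-3×II-2: Aa
⇒ A over [I-1,I-2,II-1,II-2,II-3,III-1]: 4 consistent
G/I-1 un ·: gg
G/I-2 aff ·: Gg|GG
G/II-1 ? I-1×I-2: gg|Gg
G/II-2 ? I-1×I-2: gg|Gg
G/II-3 un ·: gg
G/III-1 un II-3×II-2: gg
⇒ G over [I-1,I-2,II-1,II-2,II-3,III-1]: 5 consistent

II-1 ∈ {aa Gg, aa gg}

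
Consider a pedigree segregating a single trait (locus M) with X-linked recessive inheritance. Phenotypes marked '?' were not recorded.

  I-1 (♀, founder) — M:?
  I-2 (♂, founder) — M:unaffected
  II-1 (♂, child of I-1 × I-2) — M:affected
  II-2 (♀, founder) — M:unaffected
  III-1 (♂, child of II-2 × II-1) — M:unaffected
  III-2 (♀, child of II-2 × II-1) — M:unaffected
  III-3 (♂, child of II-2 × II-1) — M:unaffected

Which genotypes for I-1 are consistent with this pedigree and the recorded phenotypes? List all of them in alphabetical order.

I-1 ∈ {X^MX^m, X^mX^m}

M/I-1 ? ·: X^MX^m|X^mX^m
M/I-2 un ·: X^MY
M/II-1 aff I-1×I-2: X^mY
M/II-2 un ·: X^MX^M|X^MX^m
M/III-1 un II-2×II-1: X^MY
M/III-2 un II-2×II-1: X^MX^m
M/III-3 un II-2×II-1: X^MY
⇒ M over [I-1,I-2,II-1,II-2,III-1,III-2,III-3]: 4 consistent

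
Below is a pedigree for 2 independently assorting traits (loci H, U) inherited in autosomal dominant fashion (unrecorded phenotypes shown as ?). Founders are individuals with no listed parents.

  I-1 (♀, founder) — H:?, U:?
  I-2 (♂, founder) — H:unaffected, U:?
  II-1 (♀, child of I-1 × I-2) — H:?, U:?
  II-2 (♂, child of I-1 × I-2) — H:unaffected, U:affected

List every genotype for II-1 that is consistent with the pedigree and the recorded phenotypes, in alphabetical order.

H/I-1 ? ·: hh|Hh
H/I-2 un ·: hh
H/II-1 ? I-1×I-2: hh|Hh
H/II-2 un I-1×I-2: hh
⇒ H over [I-1,I-2,II-1,II-2]: 3 consistent
U/I-1 ? ·: uu|Uu|UU
U/I-2 ? ·: uu|Uu|UU
U/II-1 ? I-1×I-2: uu|Uu|UU
U/II-2 aff I-1×I-2: Uu|UU
⇒ U over [I-1,I-2,II-1,II-2]: 21 consistent

II-1 ∈ {Hh UU, Hh Uu, Hh uu, hh UU, hh Uu, hh uu}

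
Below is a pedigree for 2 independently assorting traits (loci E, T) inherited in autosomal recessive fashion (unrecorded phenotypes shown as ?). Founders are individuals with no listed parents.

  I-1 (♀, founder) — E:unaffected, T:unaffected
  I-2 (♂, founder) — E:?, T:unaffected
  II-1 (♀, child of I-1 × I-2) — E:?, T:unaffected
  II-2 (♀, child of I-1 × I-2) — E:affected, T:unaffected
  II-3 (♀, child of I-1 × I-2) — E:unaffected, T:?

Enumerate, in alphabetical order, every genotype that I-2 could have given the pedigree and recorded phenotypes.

I-2 ∈ {Ee TT, Ee Tt, ee TT, ee Tt}

E/I-1 un ·: Ee
E/I-2 ? ·: Ee|ee
E/II-1 ? I-1×I-2: EE|Ee|ee
E/II-2 aff I-1×I-2: ee
E/II-3 un I-1×I-2: EE|Ee
⇒ E over [I-1,I-2,II-1,II-2,II-3]: 8 consistent
T/I-1 un ·: TT|Tt
T/I-2 un ·: TT|Tt
T/II-1 un I-1×I-2: TT|Tt
T/II-2 un I-1×I-2: TT|Tt
T/II-3 ? I-1×I-2: TT|Tt|tt
⇒ T over [I-1,I-2,II-1,II-2,II-3]: 29 consistent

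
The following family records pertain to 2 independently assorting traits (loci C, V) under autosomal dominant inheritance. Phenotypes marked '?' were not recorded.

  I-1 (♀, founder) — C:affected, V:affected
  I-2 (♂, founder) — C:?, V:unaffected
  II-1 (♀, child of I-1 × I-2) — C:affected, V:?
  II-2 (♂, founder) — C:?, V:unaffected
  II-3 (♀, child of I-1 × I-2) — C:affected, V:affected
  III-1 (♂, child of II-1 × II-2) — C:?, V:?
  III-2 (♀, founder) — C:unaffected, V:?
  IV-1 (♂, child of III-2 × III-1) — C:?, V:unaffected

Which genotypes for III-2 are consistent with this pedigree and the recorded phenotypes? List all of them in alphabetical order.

III-2 ∈ {cc Vv, cc vv}

C/I-1 aff ·: Cc|CC
C/I-2 ? ·: cc|Cc|CC
C/II-1 aff I-1×I-2: Cc|CC
C/II-2 ? ·: cc|Cc|CC
C/II-3 aff I-1×I-2: Cc|CC
C/III-1 ? II-1×II-2: cc|Cc|CC
C/III-2 un ·: cc
C/IV-1 ? III-2×III-1: cc|Cc
⇒ C over [I-1,I-2,II-1,II-2,II-3,III-1,III-2,IV-1]: 122 consistent
V/I-1 aff ·: Vv|VV
V/I-2 un ·: vv
V/II-1 ? I-1×I-2: vv|Vv
V/II-2 un ·: vv
V/II-3 aff I-1×I-2: Vv
V/III-1 ? II-1×II-2: vv|Vv
V/III-2 ? ·: vv|Vv
V/IV-1 un III-2×III-1: vv
⇒ V over [I-1,I-2,II-1,II-2,II-3,III-1,III-2,IV-1]: 10 consistent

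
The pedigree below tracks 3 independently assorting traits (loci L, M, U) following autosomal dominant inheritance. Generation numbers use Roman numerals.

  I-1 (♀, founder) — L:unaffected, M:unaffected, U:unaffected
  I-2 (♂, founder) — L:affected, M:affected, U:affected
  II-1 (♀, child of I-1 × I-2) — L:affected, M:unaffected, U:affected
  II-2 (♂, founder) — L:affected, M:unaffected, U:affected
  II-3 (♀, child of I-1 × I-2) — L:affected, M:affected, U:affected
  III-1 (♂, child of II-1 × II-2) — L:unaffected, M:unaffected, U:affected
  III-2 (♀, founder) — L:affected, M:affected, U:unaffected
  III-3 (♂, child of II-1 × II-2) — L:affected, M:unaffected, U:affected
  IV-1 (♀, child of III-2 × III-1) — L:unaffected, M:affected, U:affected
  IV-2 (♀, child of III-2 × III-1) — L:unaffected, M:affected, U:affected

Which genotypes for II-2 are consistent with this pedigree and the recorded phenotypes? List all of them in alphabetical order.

L/I-1 un ·: ll
L/I-2 aff ·: Ll|LL
L/II-1 aff I-1×I-2: Ll
L/II-2 aff ·: Ll
L/II-3 aff I-1×I-2: Ll
L/III-1 un II-1×II-2: ll
L/III-2 aff ·: Ll
L/III-3 aff II-1×II-2: Ll|LL
L/IV-1 un III-2×III-1: ll
L/IV-2 un III-2×III-1: ll
⇒ L over [I-1,I-2,II-1,II-2,II-3,III-1,III-2,III-3,IV-1,IV-2]: 4 consistent
M/I-1 un ·: mm
M/I-2 aff ·: Mm
M/II-1 un I-1×I-2: mm
M/II-2 un ·: mm
M/II-3 aff I-1×I-2: Mm
M/III-1 un II-1×II-2: mm
M/III-2 aff ·: Mm|MM
M/III-3 un II-1×II-2: mm
M/IV-1 aff III-2×III-1: Mm
M/IV-2 aff III-2×III-1: Mm
⇒ M over [I-1,I-2,II-1,II-2,II-3,III-1,III-2,III-3,IV-1,IV-2]: 2 consistent
U/I-1 un ·: uu
U/I-2 aff ·: Uu|UU
U/II-1 aff I-1×I-2: Uu
U/II-2 aff ·: Uu|UU
U/II-3 aff I-1×I-2: Uu
U/III-1 aff II-1×II-2: Uu|UU
U/III-2 un ·: uu
U/III-3 aff II-1×II-2: Uu|UU
U/IV-1 aff III-2×III-1: Uu
U/IV-2 aff III-2×III-1: Uu
⇒ U over [I-1,I-2,II-1,II-2,II-3,III-1,III-2,III-3,IV-1,IV-2]: 16 consistent

II-2 ∈ {Ll mm UU, Ll mm Uu}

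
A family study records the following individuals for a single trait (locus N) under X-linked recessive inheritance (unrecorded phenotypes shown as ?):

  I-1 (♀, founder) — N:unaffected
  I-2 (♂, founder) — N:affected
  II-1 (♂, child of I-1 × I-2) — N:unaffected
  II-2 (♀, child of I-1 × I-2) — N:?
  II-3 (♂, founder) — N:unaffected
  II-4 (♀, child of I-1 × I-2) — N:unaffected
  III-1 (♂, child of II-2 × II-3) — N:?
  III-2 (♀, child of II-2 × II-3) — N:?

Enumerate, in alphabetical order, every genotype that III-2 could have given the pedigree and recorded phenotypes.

III-2 ∈ {X^NX^N, X^NX^n}

N/I-1 un ·: X^NX^N|X^NX^n
N/I-2 aff ·: X^nY
N/II-1 un I-1×I-2: X^NY
N/II-2 ? I-1×I-2: X^NX^n|X^nX^n
N/II-3 un ·: X^NY
N/II-4 un I-1×I-2: X^NX^n
N/III-1 ? II-2×II-3: X^NY|X^nY
N/III-2 ? II-2×II-3: X^NX^N|X^NX^n
⇒ N over [I-1,I-2,II-1,II-2,II-3,II-4,III-1,III-2]: 9 consistent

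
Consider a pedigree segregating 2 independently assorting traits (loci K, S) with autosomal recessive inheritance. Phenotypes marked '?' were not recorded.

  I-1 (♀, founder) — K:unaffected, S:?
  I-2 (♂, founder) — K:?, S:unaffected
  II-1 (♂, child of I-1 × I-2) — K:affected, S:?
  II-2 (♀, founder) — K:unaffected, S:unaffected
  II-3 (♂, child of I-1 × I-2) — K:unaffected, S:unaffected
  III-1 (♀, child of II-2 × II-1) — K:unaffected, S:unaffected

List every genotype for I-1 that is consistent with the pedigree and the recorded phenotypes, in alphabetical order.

I-1 ∈ {Kk SS, Kk Ss, Kk ss}

K/I-1 un ·: Kk
K/I-2 ? ·: Kk|kk
K/II-1 aff I-1×I-2: kk
K/II-2 un ·: KK|Kk
K/II-3 un I-1×I-2: KK|Kk
K/III-1 un II-2×II-1: Kk
⇒ K over [I-1,I-2,II-1,II-2,II-3,III-1]: 6 consistent
S/I-1 ? ·: SS|Ss|ss
S/I-2 un ·: SS|Ss
S/II-1 ? I-1×I-2: SS|Ss|ss
S/II-2 un ·: SS|Ss
S/II-3 un I-1×I-2: SS|Ss
S/III-1 un II-2×II-1: SS|Ss
⇒ S over [I-1,I-2,II-1,II-2,II-3,III-1]: 59 consistent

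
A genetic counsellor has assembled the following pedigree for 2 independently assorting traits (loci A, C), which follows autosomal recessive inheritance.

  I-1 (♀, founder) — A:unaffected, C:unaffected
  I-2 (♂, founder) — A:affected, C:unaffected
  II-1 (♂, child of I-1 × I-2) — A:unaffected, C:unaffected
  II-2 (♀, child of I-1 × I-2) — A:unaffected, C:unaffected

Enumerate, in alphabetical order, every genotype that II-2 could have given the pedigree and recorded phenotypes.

II-2 ∈ {Aa CC, Aa Cc}

A/I-1 un ·: AA|Aa
A/I-2 aff ·: aa
A/II-1 un I-1×I-2: Aa
A/II-2 un I-1×I-2: Aa
⇒ A over [I-1,I-2,II-1,II-2]: 2 consistent
C/I-1 un ·: CC|Cc
C/I-2 un ·: CC|Cc
C/II-1 un I-1×I-2: CC|Cc
C/II-2 un I-1×I-2: CC|Cc
⇒ C over [I-1,I-2,II-1,II-2]: 13 consistent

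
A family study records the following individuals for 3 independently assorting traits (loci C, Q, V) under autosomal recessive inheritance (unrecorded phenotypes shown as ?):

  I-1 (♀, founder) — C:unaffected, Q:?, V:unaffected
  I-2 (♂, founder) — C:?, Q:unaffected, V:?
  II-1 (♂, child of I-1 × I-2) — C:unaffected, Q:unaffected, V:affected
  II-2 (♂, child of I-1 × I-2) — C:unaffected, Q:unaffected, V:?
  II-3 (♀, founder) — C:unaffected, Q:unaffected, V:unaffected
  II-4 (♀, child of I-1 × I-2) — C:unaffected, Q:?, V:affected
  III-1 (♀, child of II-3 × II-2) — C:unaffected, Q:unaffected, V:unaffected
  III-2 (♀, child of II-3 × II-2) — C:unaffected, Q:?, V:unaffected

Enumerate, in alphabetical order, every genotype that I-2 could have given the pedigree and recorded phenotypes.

C/I-1 un ·: CC|Cc
C/I-2 ? ·: CC|Cc|cc
C/II-1 un I-1×I-2: CC|Cc
C/II-2 un I-1×I-2: CC|Cc
C/II-3 un ·: CC|Cc
C/II-4 un I-1×I-2: CC|Cc
C/III-1 un II-3×II-2: CC|Cc
C/III-2 un II-3×II-2: CC|Cc
⇒ C over [I-1,I-2,II-1,II-2,II-3,II-4,III-1,III-2]: 177 consistent
Q/I-1 ? ·: QQ|Qq|qq
Q/I-2 un ·: QQ|Qq
Q/II-1 un I-1×I-2: QQ|Qq
Q/II-2 un I-1×I-2: QQ|Qq
Q/II-3 un ·: QQ|Qq
Q/II-4 ? I-1×I-2: QQ|Qq|qq
Q/III-1 un II-3×II-2: QQ|Qq
Q/III-2 ? II-3×II-2: QQ|Qq|qq
⇒ Q over [I-1,I-2,II-1,II-2,II-3,II-4,III-1,III-2]: 245 consistent
V/I-1 un ·: Vv
V/I-2 ? ·: Vv|vv
V/II-1 aff I-1×I-2: vv
V/II-2 ? I-1×I-2: VV|Vv|vv
V/II-3 un ·: VV|Vv
V/II-4 aff I-1×I-2: vv
V/III-1 un II-3×II-2: VV|Vv
V/III-2 un II-3×II-2: VV|Vv
⇒ V over [I-1,I-2,II-1,II-2,II-3,II-4,III-1,III-2]: 25 consistent

I-2 ∈ {CC QQ Vv, CC QQ vv, CC Qq Vv, CC Qq vv, Cc QQ Vv, Cc QQ vv, Cc Qq Vv, Cc Qq vv, cc QQ Vv, cc QQ vv, cc Qq Vv, cc Qq vv}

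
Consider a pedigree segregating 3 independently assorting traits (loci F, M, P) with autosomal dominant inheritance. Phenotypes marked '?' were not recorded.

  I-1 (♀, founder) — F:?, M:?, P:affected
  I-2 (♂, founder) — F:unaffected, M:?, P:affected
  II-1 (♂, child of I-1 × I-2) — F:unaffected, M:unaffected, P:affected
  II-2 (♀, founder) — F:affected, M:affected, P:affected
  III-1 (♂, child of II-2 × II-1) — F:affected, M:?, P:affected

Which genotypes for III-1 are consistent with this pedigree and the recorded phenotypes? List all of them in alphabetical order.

III-1 ∈ {Ff Mm PP, Ff Mm Pp, Ff mm PP, Ff mm Pp}

F/I-1 ? ·: ff|Ff
F/I-2 un ·: ff
F/II-1 un I-1×I-2: ff
F/II-2 aff ·: Ff|FF
F/III-1 aff II-2×II-1: Ff
⇒ F over [I-1,I-2,II-1,II-2,III-1]: 4 consistent
M/I-1 ? ·: mm|Mm
M/I-2 ? ·: mm|Mm
M/II-1 un I-1×I-2: mm
M/II-2 aff ·: Mm|MM
M/III-1 ? II-2×II-1: mm|Mm
⇒ M over [I-1,I-2,II-1,II-2,III-1]: 12 consistent
P/I-1 aff ·: Pp|PP
P/I-2 aff ·: Pp|PP
P/II-1 aff I-1×I-2: Pp|PP
P/II-2 aff ·: Pp|PP
P/III-1 aff II-2×II-1: Pp|PP
⇒ P over [I-1,I-2,II-1,II-2,III-1]: 24 consistent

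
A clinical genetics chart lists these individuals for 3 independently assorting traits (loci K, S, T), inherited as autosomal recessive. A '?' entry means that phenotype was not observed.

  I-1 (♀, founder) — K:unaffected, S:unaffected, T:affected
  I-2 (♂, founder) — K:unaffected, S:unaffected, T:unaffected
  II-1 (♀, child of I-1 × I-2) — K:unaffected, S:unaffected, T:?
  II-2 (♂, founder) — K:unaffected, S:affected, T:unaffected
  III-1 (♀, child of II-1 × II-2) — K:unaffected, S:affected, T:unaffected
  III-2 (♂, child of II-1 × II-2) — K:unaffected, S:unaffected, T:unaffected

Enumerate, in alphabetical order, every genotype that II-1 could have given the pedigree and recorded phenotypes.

K/I-1 un ·: KK|Kk
K/I-2 un ·: KK|Kk
K/II-1 un I-1×I-2: KK|Kk
K/II-2 un ·: KK|Kk
K/III-1 un II-1×II-2: KK|Kk
K/III-2 un II-1×II-2: KK|Kk
⇒ K over [I-1,I-2,II-1,II-2,III-1,III-2]: 44 consistent
S/I-1 un ·: SS|Ss
S/I-2 un ·: SS|Ss
S/II-1 un I-1×I-2: Ss
S/II-2 aff ·: ss
S/III-1 aff II-1×II-2: ss
S/III-2 un II-1×II-2: Ss
⇒ S over [I-1,I-2,II-1,II-2,III-1,III-2]: 3 consistent
T/I-1 aff ·: tt
T/I-2 un ·: TT|Tt
T/II-1 ? I-1×I-2: Tt|tt
T/II-2 un ·: TT|Tt
T/III-1 un II-1×II-2: TT|Tt
T/III-2 un II-1×II-2: TT|Tt
⇒ T over [I-1,I-2,II-1,II-2,III-1,III-2]: 18 consistent

II-1 ∈ {KK Ss Tt, KK Ss tt, Kk Ss Tt, Kk Ss tt}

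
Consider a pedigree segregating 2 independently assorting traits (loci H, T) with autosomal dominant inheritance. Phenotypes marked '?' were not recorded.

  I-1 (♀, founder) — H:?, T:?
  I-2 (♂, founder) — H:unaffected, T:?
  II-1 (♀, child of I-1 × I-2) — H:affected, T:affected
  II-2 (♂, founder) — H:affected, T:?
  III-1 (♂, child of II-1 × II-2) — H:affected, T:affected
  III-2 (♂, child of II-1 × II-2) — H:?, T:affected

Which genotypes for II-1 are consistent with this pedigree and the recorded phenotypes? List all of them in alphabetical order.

II-1 ∈ {Hh TT, Hh Tt}

H/I-1 ? ·: Hh|HH
H/I-2 un ·: hh
H/II-1 aff I-1×I-2: Hh
H/II-2 aff ·: Hh|HH
H/III-1 aff II-1×II-2: Hh|HH
H/III-2 ? II-1×II-2: hh|Hh|HH
⇒ H over [I-1,I-2,II-1,II-2,III-1,III-2]: 20 consistent
T/I-1 ? ·: tt|Tt|TT
T/I-2 ? ·: tt|Tt|TT
T/II-1 aff I-1×I-2: Tt|TT
T/II-2 ? ·: tt|Tt|TT
T/III-1 aff II-1×II-2: Tt|TT
T/III-2 aff II-1×II-2: Tt|TT
⇒ T over [I-1,I-2,II-1,II-2,III-1,III-2]: 87 consistent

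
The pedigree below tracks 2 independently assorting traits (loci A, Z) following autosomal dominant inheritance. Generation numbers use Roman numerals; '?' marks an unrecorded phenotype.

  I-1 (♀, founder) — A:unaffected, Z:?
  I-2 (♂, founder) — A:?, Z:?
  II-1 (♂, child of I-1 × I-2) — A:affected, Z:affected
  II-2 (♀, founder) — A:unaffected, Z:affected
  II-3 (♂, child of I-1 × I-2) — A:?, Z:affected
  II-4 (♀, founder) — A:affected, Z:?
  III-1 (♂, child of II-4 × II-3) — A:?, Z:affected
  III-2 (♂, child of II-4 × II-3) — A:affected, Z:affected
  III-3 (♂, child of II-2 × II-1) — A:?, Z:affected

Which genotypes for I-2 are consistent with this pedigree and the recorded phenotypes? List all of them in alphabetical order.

A/I-1 un ·: aa
A/I-2 ? ·: Aa|AA
A/II-1 aff I-1×I-2: Aa
A/II-2 un ·: aa
A/II-3 ? I-1×I-2: aa|Aa
A/II-4 aff ·: Aa|AA
A/III-1 ? II-4×II-3: aa|Aa|AA
A/III-2 aff II-4×II-3: Aa|AA
A/III-3 ? II-2×II-1: aa|Aa
⇒ A over [I-1,I-2,II-1,II-2,II-3,II-4,III-1,III-2,III-3]: 46 consistent
Z/I-1 ? ·: zz|Zz|ZZ
Z/I-2 ? ·: zz|Zz|ZZ
Z/II-1 aff I-1×I-2: Zz|ZZ
Z/II-2 aff ·: Zz|ZZ
Z/II-3 aff I-1×I-2: Zz|ZZ
Z/II-4 ? ·: zz|Zz|ZZ
Z/III-1 aff II-4×II-3: Zz|ZZ
Z/III-2 aff II-4×II-3: Zz|ZZ
Z/III-3 aff II-2×II-1: Zz|ZZ
⇒ Z over [I-1,I-2,II-1,II-2,II-3,II-4,III-1,III-2,III-3]: 477 consistent

I-2 ∈ {AA ZZ, AA Zz, AA zz, Aa ZZ, Aa Zz, Aa zz}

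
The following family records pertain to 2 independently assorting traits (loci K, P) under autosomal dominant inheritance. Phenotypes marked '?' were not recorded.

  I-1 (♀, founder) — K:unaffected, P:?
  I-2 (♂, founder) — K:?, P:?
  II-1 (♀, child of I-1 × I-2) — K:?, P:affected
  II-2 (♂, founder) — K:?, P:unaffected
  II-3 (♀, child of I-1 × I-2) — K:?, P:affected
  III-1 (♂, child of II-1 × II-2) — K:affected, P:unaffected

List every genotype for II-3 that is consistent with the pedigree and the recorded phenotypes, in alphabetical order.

K/I-1 un ·: kk
K/I-2 ? ·: kk|Kk|KK
K/II-1 ? I-1×I-2: kk|Kk
K/II-2 ? ·: kk|Kk|KK
K/II-3 ? I-1×I-2: kk|Kk
K/III-1 aff II-1×II-2: Kk|KK
⇒ K over [I-1,I-2,II-1,II-2,II-3,III-1]: 21 consistent
P/I-1 ? ·: pp|Pp|PP
P/I-2 ? ·: pp|Pp|PP
P/II-1 aff I-1×I-2: Pp
P/II-2 un ·: pp
P/II-3 aff I-1×I-2: Pp|PP
P/III-1 un II-1×II-2: pp
⇒ P over [I-1,I-2,II-1,II-2,II-3,III-1]: 10 consistent

II-3 ∈ {Kk PP, Kk Pp, kk PP, kk Pp}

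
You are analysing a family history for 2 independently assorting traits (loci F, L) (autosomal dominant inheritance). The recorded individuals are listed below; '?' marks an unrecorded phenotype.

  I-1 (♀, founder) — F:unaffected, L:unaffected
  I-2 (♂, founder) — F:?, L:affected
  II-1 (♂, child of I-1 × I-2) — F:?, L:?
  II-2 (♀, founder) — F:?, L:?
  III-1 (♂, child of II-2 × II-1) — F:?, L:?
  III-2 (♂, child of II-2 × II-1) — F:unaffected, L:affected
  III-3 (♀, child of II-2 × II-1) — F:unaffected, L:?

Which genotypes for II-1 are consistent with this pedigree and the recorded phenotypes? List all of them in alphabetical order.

II-1 ∈ {Ff Ll, Ff ll, ff Ll, ff ll}

F/I-1 un ·: ff
F/I-2 ? ·: ff|Ff|FF
F/II-1 ? I-1×I-2: ff|Ff
F/II-2 ? ·: ff|Ff
F/III-1 ? II-2×II-1: ff|Ff|FF
F/III-2 un II-2×II-1: ff
F/III-3 un II-2×II-1: ff
⇒ F over [I-1,I-2,II-1,II-2,III-1,III-2,III-3]: 16 consistent
L/I-1 un ·: ll
L/I-2 aff ·: Ll|LL
L/II-1 ? I-1×I-2: ll|Ll
L/II-2 ? ·: ll|Ll|LL
L/III-1 ? II-2×II-1: ll|Ll|LL
L/III-2 aff II-2×II-1: Ll|LL
L/III-3 ? II-2×II-1: ll|Ll|LL
⇒ L over [I-1,I-2,II-1,II-2,III-1,III-2,III-3]: 65 consistent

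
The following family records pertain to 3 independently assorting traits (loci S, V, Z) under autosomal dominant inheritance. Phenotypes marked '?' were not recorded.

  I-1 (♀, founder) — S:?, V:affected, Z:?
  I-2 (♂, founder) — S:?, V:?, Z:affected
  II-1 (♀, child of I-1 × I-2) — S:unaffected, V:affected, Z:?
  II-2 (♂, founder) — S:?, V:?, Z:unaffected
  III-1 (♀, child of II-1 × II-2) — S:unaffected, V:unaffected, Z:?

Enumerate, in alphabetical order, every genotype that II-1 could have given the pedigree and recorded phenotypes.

S/I-1 ? ·: ss|Ss
S/I-2 ? ·: ss|Ss
S/II-1 un I-1×I-2: ss
S/II-2 ? ·: ss|Ss
S/III-1 un II-1×II-2: ss
⇒ S over [I-1,I-2,II-1,II-2,III-1]: 8 consistent
V/I-1 aff ·: Vv|VV
V/I-2 ? ·: vv|Vv|VV
V/II-1 aff I-1×I-2: Vv
V/II-2 ? ·: vv|Vv
V/III-1 un II-1×II-2: vv
⇒ V over [I-1,I-2,II-1,II-2,III-1]: 10 consistent
Z/I-1 ? ·: zz|Zz|ZZ
Z/I-2 aff ·: Zz|ZZ
Z/II-1 ? I-1×I-2: zz|Zz|ZZ
Z/II-2 un ·: zz
Z/III-1 ? II-1×II-2: zz|Zz
⇒ Z over [I-1,I-2,II-1,II-2,III-1]: 16 consistent

II-1 ∈ {ss Vv ZZ, ss Vv Zz, ss Vv zz}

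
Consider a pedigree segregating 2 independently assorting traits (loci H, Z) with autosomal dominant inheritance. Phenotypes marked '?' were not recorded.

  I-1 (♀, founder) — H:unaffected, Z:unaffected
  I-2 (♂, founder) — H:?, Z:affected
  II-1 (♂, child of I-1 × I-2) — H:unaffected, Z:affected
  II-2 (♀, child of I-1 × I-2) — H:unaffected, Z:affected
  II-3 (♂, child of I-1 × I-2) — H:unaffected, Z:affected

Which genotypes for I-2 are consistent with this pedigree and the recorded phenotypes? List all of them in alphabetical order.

H/I-1 un ·: hh
H/I-2 ? ·: hh|Hh
H/II-1 un I-1×I-2: hh
H/II-2 un I-1×I-2: hh
H/II-3 un I-1×I-2: hh
⇒ H over [I-1,I-2,II-1,II-2,II-3]: 2 consistent
Z/I-1 un ·: zz
Z/I-2 aff ·: Zz|ZZ
Z/II-1 aff I-1×I-2: Zz
Z/II-2 aff I-1×I-2: Zz
Z/II-3 aff I-1×I-2: Zz
⇒ Z over [I-1,I-2,II-1,II-2,II-3]: 2 consistent

I-2 ∈ {Hh ZZ, Hh Zz, hh ZZ, hh Zz}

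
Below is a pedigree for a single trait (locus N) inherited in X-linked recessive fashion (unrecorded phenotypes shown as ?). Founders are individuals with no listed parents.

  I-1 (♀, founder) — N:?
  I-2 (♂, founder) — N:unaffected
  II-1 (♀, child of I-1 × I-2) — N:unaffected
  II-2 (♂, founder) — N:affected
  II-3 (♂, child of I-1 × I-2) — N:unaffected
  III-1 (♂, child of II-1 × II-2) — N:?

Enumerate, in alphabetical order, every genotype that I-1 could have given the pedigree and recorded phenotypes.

N/I-1 ? ·: X^NX^N|X^NX^n
N/I-2 un ·: X^NY
N/II-1 un I-1×I-2: X^NX^N|X^NX^n
N/II-2 aff ·: X^nY
N/II-3 un I-1×I-2: X^NY
N/III-1 ? II-1×II-2: X^NY|X^nY
⇒ N over [I-1,I-2,II-1,II-2,II-3,III-1]: 4 consistent

I-1 ∈ {X^NX^N, X^NX^n}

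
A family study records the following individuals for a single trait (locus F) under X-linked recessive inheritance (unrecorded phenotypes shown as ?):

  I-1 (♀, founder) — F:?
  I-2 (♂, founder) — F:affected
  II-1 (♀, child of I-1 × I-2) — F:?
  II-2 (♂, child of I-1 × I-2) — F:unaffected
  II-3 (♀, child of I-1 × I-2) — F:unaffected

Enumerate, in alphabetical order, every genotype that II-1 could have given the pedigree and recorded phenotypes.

F/I-1 ? ·: X^FX^F|X^FX^f
F/I-2 aff ·: X^fY
F/II-1 ? I-1×I-2: X^FX^f|X^fX^f
F/II-2 un I-1×I-2: X^FY
F/II-3 un I-1×I-2: X^FX^f
⇒ F over [I-1,I-2,II-1,II-2,II-3]: 3 consistent

II-1 ∈ {X^FX^f, X^fX^f}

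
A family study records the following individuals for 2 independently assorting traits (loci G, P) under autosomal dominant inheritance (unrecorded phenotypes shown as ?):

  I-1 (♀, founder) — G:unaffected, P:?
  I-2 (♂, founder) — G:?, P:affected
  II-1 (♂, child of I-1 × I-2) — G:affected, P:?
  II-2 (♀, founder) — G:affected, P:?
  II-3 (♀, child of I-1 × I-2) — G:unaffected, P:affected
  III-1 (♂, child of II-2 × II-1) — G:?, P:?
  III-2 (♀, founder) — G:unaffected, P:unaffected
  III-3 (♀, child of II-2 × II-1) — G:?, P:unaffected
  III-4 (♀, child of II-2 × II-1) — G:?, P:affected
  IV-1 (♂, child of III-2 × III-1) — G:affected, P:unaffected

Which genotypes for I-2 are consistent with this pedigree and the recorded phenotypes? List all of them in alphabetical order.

I-2 ∈ {Gg PP, Gg Pp}

G/I-1 un ·: gg
G/I-2 ? ·: Gg
G/II-1 aff I-1×I-2: Gg
G/II-2 aff ·: Gg|GG
G/II-3 un I-1×I-2: gg
G/III-1 ? II-2×II-1: Gg|GG
G/III-2 un ·: gg
G/III-3 ? II-2×II-1: gg|Gg|GG
G/III-4 ? II-2×II-1: gg|Gg|GG
G/IV-1 aff III-2×III-1: Gg
⇒ G over [I-1,I-2,II-1,II-2,II-3,III-1,III-2,III-3,III-4,IV-1]: 26 consistent
P/I-1 ? ·: pp|Pp|PP
P/I-2 aff ·: Pp|PP
P/II-1 ? I-1×I-2: pp|Pp
P/II-2 ? ·: pp|Pp
P/II-3 aff I-1×I-2: Pp|PP
P/III-1 ? II-2×II-1: pp|Pp
P/III-2 un ·: pp
P/III-3 un II-2×II-1: pp
P/III-4 aff II-2×II-1: Pp|PP
P/IV-1 un III-2×III-1: pp
⇒ P over [I-1,I-2,II-1,II-2,II-3,III-1,III-2,III-3,III-4,IV-1]: 54 consistent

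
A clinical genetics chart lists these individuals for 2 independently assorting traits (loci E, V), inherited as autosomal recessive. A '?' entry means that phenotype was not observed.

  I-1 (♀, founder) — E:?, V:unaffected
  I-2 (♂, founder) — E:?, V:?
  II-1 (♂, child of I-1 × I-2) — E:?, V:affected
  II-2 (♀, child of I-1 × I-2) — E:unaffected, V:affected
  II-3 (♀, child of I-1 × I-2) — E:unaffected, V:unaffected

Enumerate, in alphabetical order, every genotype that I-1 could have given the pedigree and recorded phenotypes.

I-1 ∈ {EE Vv, Ee Vv, ee Vv}

E/I-1 ? ·: EE|Ee|ee
E/I-2 ? ·: EE|Ee|ee
E/II-1 ? I-1×I-2: EE|Ee|ee
E/II-2 un I-1×I-2: EE|Ee
E/II-3 un I-1×I-2: EE|Ee
⇒ E over [I-1,I-2,II-1,II-2,II-3]: 35 consistent
V/I-1 un ·: Vv
V/I-2 ? ·: Vv|vv
V/II-1 aff I-1×I-2: vv
V/II-2 aff I-1×I-2: vv
V/II-3 un I-1×I-2: VV|Vv
⇒ V over [I-1,I-2,II-1,II-2,II-3]: 3 consistent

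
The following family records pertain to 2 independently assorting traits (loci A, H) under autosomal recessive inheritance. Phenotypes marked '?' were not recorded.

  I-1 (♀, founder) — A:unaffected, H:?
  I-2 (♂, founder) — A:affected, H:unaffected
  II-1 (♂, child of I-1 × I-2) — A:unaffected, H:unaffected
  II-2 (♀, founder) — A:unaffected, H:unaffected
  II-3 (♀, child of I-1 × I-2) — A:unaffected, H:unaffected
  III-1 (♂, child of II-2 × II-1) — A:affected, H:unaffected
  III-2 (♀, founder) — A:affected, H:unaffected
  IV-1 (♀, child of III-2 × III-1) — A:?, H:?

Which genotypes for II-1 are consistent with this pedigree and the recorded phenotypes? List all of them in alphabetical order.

II-1 ∈ {Aa HH, Aa Hh}

A/I-1 un ·: AA|Aa
A/I-2 aff ·: aa
A/II-1 un I-1×I-2: Aa
A/II-2 un ·: Aa
A/II-3 un I-1×I-2: Aa
A/III-1 aff II-2×II-1: aa
A/III-2 aff ·: aa
A/IV-1 ? III-2×III-1: aa
⇒ A over [I-1,I-2,II-1,II-2,II-3,III-1,III-2,IV-1]: 2 consistent
H/I-1 ? ·: HH|Hh|hh
H/I-2 un ·: HH|Hh
H/II-1 un I-1×I-2: HH|Hh
H/II-2 un ·: HH|Hh
H/II-3 un I-1×I-2: HH|Hh
H/III-1 un II-2×II-1: HH|Hh
H/III-2 un ·: HH|Hh
H/IV-1 ? III-2×III-1: HH|Hh|hh
⇒ H over [I-1,I-2,II-1,II-2,II-3,III-1,III-2,IV-1]: 205 consistent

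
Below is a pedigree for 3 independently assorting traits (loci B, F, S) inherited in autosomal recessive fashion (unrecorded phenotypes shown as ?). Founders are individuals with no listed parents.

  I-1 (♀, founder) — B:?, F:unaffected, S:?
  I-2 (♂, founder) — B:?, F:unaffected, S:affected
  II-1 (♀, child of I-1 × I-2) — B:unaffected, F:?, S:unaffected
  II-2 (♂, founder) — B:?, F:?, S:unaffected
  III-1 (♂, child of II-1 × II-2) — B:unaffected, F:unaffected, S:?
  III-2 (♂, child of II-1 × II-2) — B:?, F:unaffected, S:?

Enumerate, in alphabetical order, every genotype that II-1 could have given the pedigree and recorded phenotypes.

B/I-1 ? ·: BB|Bb|bb
B/I-2 ? ·: BB|Bb|bb
B/II-1 un I-1×I-2: BB|Bb
B/II-2 ? ·: BB|Bb|bb
B/III-1 un II-1×II-2: BB|Bb
B/III-2 ? II-1×II-2: BB|Bb|bb
⇒ B over [I-1,I-2,II-1,II-2,III-1,III-2]: 108 consistent
F/I-1 un ·: FF|Ff
F/I-2 un ·: FF|Ff
F/II-1 ? I-1×I-2: FF|Ff|ff
F/II-2 ? ·: FF|Ff|ff
F/III-1 un II-1×II-2: FF|Ff
F/III-2 un II-1×II-2: FF|Ff
⇒ F over [I-1,I-2,II-1,II-2,III-1,III-2]: 53 consistent
S/I-1 ? ·: SS|Ss
S/I-2 aff ·: ss
S/II-1 un I-1×I-2: Ss
S/II-2 un ·: SS|Ss
S/III-1 ? II-1×II-2: SS|Ss|ss
S/III-2 ? II-1×II-2: SS|Ss|ss
⇒ S over [I-1,I-2,II-1,II-2,III-1,III-2]: 26 consistent

II-1 ∈ {BB FF Ss, BB Ff Ss, BB ff Ss, Bb FF Ss, Bb Ff Ss, Bb ff Ss}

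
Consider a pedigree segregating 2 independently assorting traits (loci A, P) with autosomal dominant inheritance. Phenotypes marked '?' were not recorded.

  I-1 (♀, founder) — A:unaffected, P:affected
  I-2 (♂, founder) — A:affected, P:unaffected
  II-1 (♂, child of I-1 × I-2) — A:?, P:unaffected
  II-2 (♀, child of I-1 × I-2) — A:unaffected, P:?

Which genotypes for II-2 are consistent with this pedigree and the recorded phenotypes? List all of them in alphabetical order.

II-2 ∈ {aa Pp, aa pp}

A/I-1 un ·: aa
A/I-2 aff ·: Aa
A/II-1 ? I-1×I-2: aa|Aa
A/II-2 un I-1×I-2: aa
⇒ A over [I-1,I-2,II-1,II-2]: 2 consistent
P/I-1 aff ·: Pp
P/I-2 un ·: pp
P/II-1 un I-1×I-2: pp
P/II-2 ? I-1×I-2: pp|Pp
⇒ P over [I-1,I-2,II-1,II-2]: 2 consistent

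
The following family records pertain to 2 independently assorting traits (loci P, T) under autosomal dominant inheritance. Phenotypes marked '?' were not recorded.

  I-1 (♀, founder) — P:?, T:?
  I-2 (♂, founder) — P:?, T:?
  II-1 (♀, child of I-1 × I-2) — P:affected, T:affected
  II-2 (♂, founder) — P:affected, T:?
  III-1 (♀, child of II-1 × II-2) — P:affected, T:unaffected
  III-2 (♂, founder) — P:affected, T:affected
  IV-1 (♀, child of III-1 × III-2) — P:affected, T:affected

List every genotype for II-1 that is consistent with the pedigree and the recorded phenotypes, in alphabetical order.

P/I-1 ? ·: pp|Pp|PP
P/I-2 ? ·: pp|Pp|PP
P/II-1 aff I-1×I-2: Pp|PP
P/II-2 aff ·: Pp|PP
P/III-1 aff II-1×II-2: Pp|PP
P/III-2 aff ·: Pp|PP
P/IV-1 aff III-1×III-2: Pp|PP
⇒ P over [I-1,I-2,II-1,II-2,III-1,III-2,IV-1]: 138 consistent
T/I-1 ? ·: tt|Tt|TT
T/I-2 ? ·: tt|Tt|TT
T/II-1 aff I-1×I-2: Tt
T/II-2 ? ·: tt|Tt
T/III-1 un II-1×II-2: tt
T/III-2 aff ·: Tt|TT
T/IV-1 aff III-1×III-2: Tt
⇒ T over [I-1,I-2,II-1,II-2,III-1,III-2,IV-1]: 28 consistent

II-1 ∈ {PP Tt, Pp Tt}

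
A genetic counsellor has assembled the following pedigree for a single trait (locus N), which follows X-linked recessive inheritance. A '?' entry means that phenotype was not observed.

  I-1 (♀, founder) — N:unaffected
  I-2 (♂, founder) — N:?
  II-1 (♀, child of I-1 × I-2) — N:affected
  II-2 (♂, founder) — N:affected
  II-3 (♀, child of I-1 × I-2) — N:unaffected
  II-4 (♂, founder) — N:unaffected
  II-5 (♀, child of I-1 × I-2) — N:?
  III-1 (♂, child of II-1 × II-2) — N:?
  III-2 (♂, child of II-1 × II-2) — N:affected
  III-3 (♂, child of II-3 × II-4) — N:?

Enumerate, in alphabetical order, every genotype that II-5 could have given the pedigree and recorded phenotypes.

N/I-1 un ·: X^NX^n
N/I-2 ? ·: X^nY
N/II-1 aff I-1×I-2: X^nX^n
N/II-2 aff ·: X^nY
N/II-3 un I-1×I-2: X^NX^n
N/II-4 un ·: X^NY
N/II-5 ? I-1×I-2: X^NX^n|X^nX^n
N/III-1 ? II-1×II-2: X^nY
N/III-2 aff II-1×II-2: X^nY
N/III-3 ? II-3×II-4: X^NY|X^nY
⇒ N over [I-1,I-2,II-1,II-2,II-3,II-4,II-5,III-1,III-2,III-3]: 4 consistent

II-5 ∈ {X^NX^n, X^nX^n}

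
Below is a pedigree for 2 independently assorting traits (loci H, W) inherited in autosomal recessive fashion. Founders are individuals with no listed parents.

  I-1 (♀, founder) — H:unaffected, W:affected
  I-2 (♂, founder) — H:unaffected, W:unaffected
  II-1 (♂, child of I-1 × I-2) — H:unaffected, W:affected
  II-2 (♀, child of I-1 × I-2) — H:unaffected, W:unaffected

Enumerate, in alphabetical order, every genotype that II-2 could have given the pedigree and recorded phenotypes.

II-2 ∈ {HH Ww, Hh Ww}

H/I-1 un ·: HH|Hh
H/I-2 un ·: HH|Hh
H/II-1 un I-1×I-2: HH|Hh
H/II-2 un I-1×I-2: HH|Hh
⇒ H over [I-1,I-2,II-1,II-2]: 13 consistent
W/I-1 aff ·: ww
W/I-2 un ·: Ww
W/II-1 aff I-1×I-2: ww
W/II-2 un I-1×I-2: Ww
⇒ W over [I-1,I-2,II-1,II-2]: 1 consistent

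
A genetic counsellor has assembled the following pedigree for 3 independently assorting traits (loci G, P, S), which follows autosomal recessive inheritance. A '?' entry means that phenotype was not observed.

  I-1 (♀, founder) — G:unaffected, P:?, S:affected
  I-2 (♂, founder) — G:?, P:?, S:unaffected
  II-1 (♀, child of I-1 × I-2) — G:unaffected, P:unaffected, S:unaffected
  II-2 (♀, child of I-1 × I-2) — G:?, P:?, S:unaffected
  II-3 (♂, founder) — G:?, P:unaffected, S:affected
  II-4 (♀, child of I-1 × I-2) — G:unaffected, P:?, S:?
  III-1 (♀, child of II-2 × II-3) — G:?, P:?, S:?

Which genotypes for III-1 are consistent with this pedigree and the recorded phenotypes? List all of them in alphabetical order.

III-1 ∈ {GG PP Ss, GG PP ss, GG Pp Ss, GG Pp ss, GG pp Ss, GG pp ss, Gg PP Ss, Gg PP ss, Gg Pp Ss, Gg Pp ss, Gg pp Ss, Gg pp ss, gg PP Ss, gg PP ss, gg Pp Ss, gg Pp ss, gg pp Ss, gg pp ss}

G/I-1 un ·: GG|Gg
G/I-2 ? ·: GG|Gg|gg
G/II-1 un I-1×I-2: GG|Gg
G/II-2 ? I-1×I-2: GG|Gg|gg
G/II-3 ? ·: GG|Gg|gg
G/II-4 un I-1×I-2: GG|Gg
G/III-1 ? II-2×II-3: GG|Gg|gg
⇒ G over [I-1,I-2,II-1,II-2,II-3,II-4,III-1]: 170 consistent
P/I-1 ? ·: PP|Pp|pp
P/I-2 ? ·: PP|Pp|pp
P/II-1 un I-1×I-2: PP|Pp
P/II-2 ? I-1×I-2: PP|Pp|pp
P/II-3 un ·: PP|Pp
P/II-4 ? I-1×I-2: PP|Pp|pp
P/III-1 ? II-2×II-3: PP|Pp|pp
⇒ P over [I-1,I-2,II-1,II-2,II-3,II-4,III-1]: 175 consistent
S/I-1 aff ·: ss
S/I-2 un ·: SS|Ss
S/II-1 un I-1×I-2: Ss
S/II-2 un I-1×I-2: Ss
S/II-3 aff ·: ss
S/II-4 ? I-1×I-2: Ss|ss
S/III-1 ? II-2×II-3: Ss|ss
⇒ S over [I-1,I-2,II-1,II-2,II-3,II-4,III-1]: 6 consistent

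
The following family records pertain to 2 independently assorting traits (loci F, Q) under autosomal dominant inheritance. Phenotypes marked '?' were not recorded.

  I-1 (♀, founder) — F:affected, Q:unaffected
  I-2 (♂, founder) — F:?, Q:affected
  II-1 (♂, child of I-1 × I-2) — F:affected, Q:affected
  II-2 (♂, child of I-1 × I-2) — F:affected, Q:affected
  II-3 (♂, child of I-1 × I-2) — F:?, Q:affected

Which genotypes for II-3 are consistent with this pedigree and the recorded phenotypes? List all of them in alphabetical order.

F/I-1 aff ·: Ff|FF
F/I-2 ? ·: ff|Ff|FF
F/II-1 aff I-1×I-2: Ff|FF
F/II-2 aff I-1×I-2: Ff|FF
F/II-3 ? I-1×I-2: ff|Ff|FF
⇒ F over [I-1,I-2,II-1,II-2,II-3]: 32 consistent
Q/I-1 un ·: qq
Q/I-2 aff ·: Qq|QQ
Q/II-1 aff I-1×I-2: Qq
Q/II-2 aff I-1×I-2: Qq
Q/II-3 aff I-1×I-2: Qq
⇒ Q over [I-1,I-2,II-1,II-2,II-3]: 2 consistent

II-3 ∈ {FF Qq, Ff Qq, ff Qq}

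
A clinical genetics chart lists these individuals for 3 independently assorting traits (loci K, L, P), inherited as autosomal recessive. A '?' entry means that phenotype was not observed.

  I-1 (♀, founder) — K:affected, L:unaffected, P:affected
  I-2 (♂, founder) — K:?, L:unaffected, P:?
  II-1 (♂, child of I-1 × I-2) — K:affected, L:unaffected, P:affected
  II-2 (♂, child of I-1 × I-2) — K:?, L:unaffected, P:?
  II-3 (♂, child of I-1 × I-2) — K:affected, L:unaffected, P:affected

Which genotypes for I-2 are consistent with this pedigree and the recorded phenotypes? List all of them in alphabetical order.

K/I-1 aff ·: kk
K/I-2 ? ·: Kk|kk
K/II-1 aff I-1×I-2: kk
K/II-2 ? I-1×I-2: Kk|kk
K/II-3 aff I-1×I-2: kk
⇒ K over [I-1,I-2,II-1,II-2,II-3]: 3 consistent
L/I-1 un ·: LL|Ll
L/I-2 un ·: LL|Ll
L/II-1 un I-1×I-2: LL|Ll
L/II-2 un I-1×I-2: LL|Ll
L/II-3 un I-1×I-2: LL|Ll
⇒ L over [I-1,I-2,II-1,II-2,II-3]: 25 consistent
P/I-1 aff ·: pp
P/I-2 ? ·: Pp|pp
P/II-1 aff I-1×I-2: pp
P/II-2 ? I-1×I-2: Pp|pp
P/II-3 aff I-1×I-2: pp
⇒ P over [I-1,I-2,II-1,II-2,II-3]: 3 consistent

I-2 ∈ {Kk LL Pp, Kk LL pp, Kk Ll Pp, Kk Ll pp, kk LL Pp, kk LL pp, kk Ll Pp, kk Ll pp}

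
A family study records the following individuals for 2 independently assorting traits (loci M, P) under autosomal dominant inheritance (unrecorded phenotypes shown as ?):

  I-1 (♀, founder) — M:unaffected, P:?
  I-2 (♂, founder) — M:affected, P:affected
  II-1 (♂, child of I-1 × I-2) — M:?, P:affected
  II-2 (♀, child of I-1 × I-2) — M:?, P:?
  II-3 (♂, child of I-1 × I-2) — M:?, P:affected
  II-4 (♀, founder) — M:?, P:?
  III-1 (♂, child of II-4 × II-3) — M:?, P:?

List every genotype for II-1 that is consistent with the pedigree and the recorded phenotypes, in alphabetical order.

II-1 ∈ {Mm PP, Mm Pp, mm PP, mm Pp}

M/I-1 un ·: mm
M/I-2 aff ·: Mm|MM
M/II-1 ? I-1×I-2: mm|Mm
M/II-2 ? I-1×I-2: mm|Mm
M/II-3 ? I-1×I-2: mm|Mm
M/II-4 ? ·: mm|Mm|MM
M/III-1 ? II-4×II-3: mm|Mm|MM
⇒ M over [I-1,I-2,II-1,II-2,II-3,II-4,III-1]: 51 consistent
P/I-1 ? ·: pp|Pp|PP
P/I-2 aff ·: Pp|PP
P/II-1 aff I-1×I-2: Pp|PP
P/II-2 ? I-1×I-2: pp|Pp|PP
P/II-3 aff I-1×I-2: Pp|PP
P/II-4 ? ·: pp|Pp|PP
P/III-1 ? II-4×II-3: pp|Pp|PP
⇒ P over [I-1,I-2,II-1,II-2,II-3,II-4,III-1]: 179 consistent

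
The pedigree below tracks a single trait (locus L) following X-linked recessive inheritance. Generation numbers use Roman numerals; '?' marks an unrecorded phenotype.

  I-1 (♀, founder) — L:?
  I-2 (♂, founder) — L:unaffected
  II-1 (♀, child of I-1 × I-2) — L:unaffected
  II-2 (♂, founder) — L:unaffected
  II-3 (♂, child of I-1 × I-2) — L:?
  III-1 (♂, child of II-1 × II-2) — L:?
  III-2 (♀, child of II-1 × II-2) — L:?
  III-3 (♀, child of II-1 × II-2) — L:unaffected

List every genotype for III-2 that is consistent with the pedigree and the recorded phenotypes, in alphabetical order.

III-2 ∈ {X^LX^L, X^LX^l}

L/I-1 ? ·: X^LX^L|X^LX^l|X^lX^l
L/I-2 un ·: X^LY
L/II-1 un I-1×I-2: X^LX^L|X^LX^l
L/II-2 un ·: X^LY
L/II-3 ? I-1×I-2: X^LY|X^lY
L/III-1 ? II-1×II-2: X^LY|X^lY
L/III-2 ? II-1×II-2: X^LX^L|X^LX^l
L/III-3 un II-1×II-2: X^LX^L|X^LX^l
⇒ L over [I-1,I-2,II-1,II-2,II-3,III-1,III-2,III-3]: 27 consistent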